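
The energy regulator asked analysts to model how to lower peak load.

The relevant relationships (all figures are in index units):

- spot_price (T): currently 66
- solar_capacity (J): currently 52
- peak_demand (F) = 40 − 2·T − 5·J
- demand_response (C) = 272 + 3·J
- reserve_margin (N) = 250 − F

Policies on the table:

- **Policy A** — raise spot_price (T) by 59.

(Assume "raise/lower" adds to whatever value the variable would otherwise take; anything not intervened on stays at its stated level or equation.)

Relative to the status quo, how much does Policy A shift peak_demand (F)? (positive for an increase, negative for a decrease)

Baseline:
  T = 66
  J = 52
  F = 40 − 2·66 − 5·52 = -352
Policy A (T + 59):
  T = 66 + 59 = 125
  J = 52
  F = 40 − 2·125 − 5·52 = -470
Change in F: -470 − (-352) = -118

-118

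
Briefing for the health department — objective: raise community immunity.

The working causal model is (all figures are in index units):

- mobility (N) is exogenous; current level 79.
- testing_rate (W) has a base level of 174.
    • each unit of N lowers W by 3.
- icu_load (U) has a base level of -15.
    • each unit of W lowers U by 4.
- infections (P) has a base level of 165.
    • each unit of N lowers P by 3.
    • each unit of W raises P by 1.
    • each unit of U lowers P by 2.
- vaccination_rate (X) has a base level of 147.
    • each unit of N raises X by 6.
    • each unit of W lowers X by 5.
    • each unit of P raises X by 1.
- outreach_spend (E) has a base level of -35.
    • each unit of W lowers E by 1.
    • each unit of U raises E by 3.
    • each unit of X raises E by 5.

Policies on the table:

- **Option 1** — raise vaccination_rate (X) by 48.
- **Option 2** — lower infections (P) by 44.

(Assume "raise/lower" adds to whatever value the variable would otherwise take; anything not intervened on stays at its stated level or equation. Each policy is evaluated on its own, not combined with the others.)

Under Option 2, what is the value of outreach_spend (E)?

2154

Option 2 (P − 44):
  N = 79
  W = 174 − 3·79 = -63
  U = -15 − 4·(-63) = 237
  P = 165 − 3·79 + (-63) − 2·237 (−44 from intervention) = -653
  X = 147 + 6·79 − 5·(-63) + (-653) = 283
  E = -35 − (-63) + 3·237 + 5·283 = 2154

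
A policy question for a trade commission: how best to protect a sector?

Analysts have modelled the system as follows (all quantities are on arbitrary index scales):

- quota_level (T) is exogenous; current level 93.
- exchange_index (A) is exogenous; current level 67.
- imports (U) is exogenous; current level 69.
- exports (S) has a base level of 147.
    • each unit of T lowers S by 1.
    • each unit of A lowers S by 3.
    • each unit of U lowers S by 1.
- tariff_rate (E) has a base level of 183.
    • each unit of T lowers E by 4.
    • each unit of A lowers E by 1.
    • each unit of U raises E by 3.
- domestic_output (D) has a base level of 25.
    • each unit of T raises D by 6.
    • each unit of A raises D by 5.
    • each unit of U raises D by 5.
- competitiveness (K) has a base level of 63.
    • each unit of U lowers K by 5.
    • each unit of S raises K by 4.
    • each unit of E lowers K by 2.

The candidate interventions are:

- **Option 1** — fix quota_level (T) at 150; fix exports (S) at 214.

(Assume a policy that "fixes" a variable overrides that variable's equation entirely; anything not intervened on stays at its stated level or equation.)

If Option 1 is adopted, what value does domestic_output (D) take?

Option 1 (T := 150, S := 214):
  T = 150
  A = 67
  U = 69
  D = 25 + 6·150 + 5·67 + 5·69 = 1605

1605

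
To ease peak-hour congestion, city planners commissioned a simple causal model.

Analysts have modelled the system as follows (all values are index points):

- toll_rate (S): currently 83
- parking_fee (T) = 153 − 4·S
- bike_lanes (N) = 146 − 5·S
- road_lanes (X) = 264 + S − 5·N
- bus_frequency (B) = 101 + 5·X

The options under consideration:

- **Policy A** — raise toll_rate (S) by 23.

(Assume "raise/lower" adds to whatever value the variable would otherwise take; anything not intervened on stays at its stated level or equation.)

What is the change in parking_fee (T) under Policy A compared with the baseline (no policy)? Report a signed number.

Baseline:
  S = 83
  T = 153 − 4·83 = -179
Policy A (S + 23):
  S = 83 + 23 = 106
  T = 153 − 4·106 = -271
Change in T: -271 − (-179) = -92

-92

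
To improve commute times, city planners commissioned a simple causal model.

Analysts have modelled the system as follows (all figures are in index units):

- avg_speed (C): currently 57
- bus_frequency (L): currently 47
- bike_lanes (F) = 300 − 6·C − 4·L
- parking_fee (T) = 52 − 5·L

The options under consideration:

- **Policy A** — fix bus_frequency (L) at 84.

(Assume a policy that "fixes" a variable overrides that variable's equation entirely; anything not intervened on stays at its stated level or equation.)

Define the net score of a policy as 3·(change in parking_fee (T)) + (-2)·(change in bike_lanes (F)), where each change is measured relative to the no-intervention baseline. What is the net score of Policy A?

Baseline:
  C = 57
  L = 47
  F = 300 − 6·57 − 4·47 = -230
  T = 52 − 5·47 = -183
Policy A (L := 84):
  C = 57
  L = 84
  F = 300 − 6·57 − 4·84 = -378
  T = 52 − 5·84 = -368
ΔT = -368 − (-183) = -185; ΔF = -378 − (-230) = -148
Score = 3·(-185) + (-2)·(-148) = -259

-259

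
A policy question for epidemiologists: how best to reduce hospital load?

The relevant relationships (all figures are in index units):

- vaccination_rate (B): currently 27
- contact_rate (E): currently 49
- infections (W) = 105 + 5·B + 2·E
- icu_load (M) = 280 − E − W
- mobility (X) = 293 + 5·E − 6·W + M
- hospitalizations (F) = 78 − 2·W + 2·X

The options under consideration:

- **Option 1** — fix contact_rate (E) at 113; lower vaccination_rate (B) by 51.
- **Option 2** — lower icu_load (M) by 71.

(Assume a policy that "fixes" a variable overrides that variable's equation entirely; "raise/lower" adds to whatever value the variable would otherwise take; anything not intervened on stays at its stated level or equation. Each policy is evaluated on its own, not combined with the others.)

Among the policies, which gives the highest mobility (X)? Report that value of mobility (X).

Option 1 (E := 113, B − 51):
  B = 27 − 51 = -24
  E = 113
  W = 105 + 5·(-24) + 2·113 = 211
  M = 280 − 113 − 211 = -44
  X = 293 + 5·113 − 6·211 + (-44) = -452
Option 2 (M − 71):
  B = 27
  E = 49
  W = 105 + 5·27 + 2·49 = 338
  M = 280 − 49 − 338 (−71 from intervention) = -178
  X = 293 + 5·49 − 6·338 + (-178) = -1668
Comparing — Option 1: X=-452, Option 2: X=-1668. Highest is -452 (Option 1).

-452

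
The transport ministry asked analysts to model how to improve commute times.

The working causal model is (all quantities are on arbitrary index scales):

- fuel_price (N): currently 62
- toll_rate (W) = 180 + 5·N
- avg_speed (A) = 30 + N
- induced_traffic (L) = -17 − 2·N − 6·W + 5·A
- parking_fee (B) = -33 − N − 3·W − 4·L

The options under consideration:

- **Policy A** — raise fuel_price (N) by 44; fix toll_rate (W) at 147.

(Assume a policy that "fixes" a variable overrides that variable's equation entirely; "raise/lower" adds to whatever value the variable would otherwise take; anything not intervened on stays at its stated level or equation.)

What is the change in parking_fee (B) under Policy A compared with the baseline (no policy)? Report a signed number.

Baseline:
  N = 62
  W = 180 + 5·62 = 490
  A = 30 + 62 = 92
  L = -17 − 2·62 − 6·490 + 5·92 = -2621
  B = -33 − 62 − 3·490 − 4·(-2621) = 8919
Policy A (N + 44, W := 147):
  N = 62 + 44 = 106
  W = 147
  A = 30 + 106 = 136
  L = -17 − 2·106 − 6·147 + 5·136 = -431
  B = -33 − 106 − 3·147 − 4·(-431) = 1144
Change in B: 1144 − 8919 = -7775

-7775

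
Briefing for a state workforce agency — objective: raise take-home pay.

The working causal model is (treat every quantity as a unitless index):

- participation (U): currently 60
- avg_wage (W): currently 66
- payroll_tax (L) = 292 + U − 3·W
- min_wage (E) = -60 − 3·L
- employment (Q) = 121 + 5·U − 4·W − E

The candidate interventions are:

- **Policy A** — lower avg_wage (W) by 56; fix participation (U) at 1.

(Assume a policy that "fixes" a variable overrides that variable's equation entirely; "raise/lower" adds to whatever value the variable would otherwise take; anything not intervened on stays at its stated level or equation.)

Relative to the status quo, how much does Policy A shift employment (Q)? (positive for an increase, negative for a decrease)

256

Baseline:
  U = 60
  W = 66
  L = 292 + 60 − 3·66 = 154
  E = -60 − 3·154 = -522
  Q = 121 + 5·60 − 4·66 − (-522) = 679
Policy A (W − 56, U := 1):
  U = 1
  W = 66 − 56 = 10
  L = 292 + 1 − 3·10 = 263
  E = -60 − 3·263 = -849
  Q = 121 + 5·1 − 4·10 − (-849) = 935
Change in Q: 935 − 679 = 256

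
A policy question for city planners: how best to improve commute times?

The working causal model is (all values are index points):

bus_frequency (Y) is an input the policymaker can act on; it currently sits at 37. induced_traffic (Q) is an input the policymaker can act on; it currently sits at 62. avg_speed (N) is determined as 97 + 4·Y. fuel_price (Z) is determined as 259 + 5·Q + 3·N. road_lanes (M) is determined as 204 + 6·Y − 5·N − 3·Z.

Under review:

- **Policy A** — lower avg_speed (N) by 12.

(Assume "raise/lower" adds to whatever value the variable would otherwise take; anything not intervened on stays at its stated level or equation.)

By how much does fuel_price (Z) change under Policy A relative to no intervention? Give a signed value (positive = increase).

Baseline:
  Y = 37
  Q = 62
  N = 97 + 4·37 = 245
  Z = 259 + 5·62 + 3·245 = 1304
Policy A (N − 12):
  Y = 37
  Q = 62
  N = 97 + 4·37 (−12 from intervention) = 233
  Z = 259 + 5·62 + 3·233 = 1268
Change in Z: 1268 − 1304 = -36

-36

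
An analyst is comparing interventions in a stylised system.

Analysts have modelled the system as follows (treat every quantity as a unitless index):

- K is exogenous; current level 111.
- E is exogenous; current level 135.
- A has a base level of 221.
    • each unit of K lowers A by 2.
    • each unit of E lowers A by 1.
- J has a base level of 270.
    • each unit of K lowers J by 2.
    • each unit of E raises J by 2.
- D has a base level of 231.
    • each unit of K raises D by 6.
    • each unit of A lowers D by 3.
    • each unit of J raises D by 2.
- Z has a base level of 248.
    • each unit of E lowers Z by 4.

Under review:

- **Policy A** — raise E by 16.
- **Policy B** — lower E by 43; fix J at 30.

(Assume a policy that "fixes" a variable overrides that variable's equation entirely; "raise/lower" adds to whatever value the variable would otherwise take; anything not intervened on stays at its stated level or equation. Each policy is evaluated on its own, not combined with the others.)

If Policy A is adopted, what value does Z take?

-356

Policy A (E + 16):
  E = 135 + 16 = 151
  Z = 248 − 4·151 = -356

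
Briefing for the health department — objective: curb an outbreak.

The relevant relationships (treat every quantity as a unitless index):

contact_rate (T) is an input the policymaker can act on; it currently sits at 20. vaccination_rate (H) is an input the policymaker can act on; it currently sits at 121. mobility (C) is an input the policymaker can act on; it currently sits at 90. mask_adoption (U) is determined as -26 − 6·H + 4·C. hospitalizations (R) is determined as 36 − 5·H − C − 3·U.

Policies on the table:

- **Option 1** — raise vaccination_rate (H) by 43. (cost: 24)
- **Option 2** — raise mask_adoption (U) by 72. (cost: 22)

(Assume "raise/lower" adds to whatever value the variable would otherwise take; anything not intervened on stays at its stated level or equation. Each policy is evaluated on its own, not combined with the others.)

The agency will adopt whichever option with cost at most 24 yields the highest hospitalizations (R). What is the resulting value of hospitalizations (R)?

Option 1 (H + 43):
  H = 121 + 43 = 164
  C = 90
  U = -26 − 6·164 + 4·90 = -650
  R = 36 − 5·164 − 90 − 3·(-650) = 1076
Option 2 (U + 72):
  H = 121
  C = 90
  U = -26 − 6·121 + 4·90 (+72 from intervention) = -320
  R = 36 − 5·121 − 90 − 3·(-320) = 301
Comparing — Option 1: R=1076, Option 2: R=301. Highest is 1076 (Option 1).

1076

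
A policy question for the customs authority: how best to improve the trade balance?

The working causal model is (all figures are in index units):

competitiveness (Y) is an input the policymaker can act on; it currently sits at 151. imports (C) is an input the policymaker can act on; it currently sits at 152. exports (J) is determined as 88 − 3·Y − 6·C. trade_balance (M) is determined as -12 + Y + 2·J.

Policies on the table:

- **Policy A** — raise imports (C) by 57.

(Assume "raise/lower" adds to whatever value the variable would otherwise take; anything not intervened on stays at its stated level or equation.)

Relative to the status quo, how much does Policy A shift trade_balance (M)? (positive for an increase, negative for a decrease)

-684

Baseline:
  Y = 151
  C = 152
  J = 88 − 3·151 − 6·152 = -1277
  M = -12 + 151 + 2·(-1277) = -2415
Policy A (C + 57):
  Y = 151
  C = 152 + 57 = 209
  J = 88 − 3·151 − 6·209 = -1619
  M = -12 + 151 + 2·(-1619) = -3099
Change in M: -3099 − (-2415) = -684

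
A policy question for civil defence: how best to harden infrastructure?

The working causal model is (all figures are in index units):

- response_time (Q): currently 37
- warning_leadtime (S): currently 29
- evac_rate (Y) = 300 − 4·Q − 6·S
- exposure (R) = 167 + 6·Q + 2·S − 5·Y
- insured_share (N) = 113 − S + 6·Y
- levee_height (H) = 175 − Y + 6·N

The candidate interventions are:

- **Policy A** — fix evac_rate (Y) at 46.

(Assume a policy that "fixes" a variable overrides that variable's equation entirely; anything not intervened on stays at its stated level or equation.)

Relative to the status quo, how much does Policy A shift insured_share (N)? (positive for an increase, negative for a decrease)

408

Baseline:
  Q = 37
  S = 29
  Y = 300 − 4·37 − 6·29 = -22
  N = 113 − 29 + 6·(-22) = -48
Policy A (Y := 46):
  Q = 37
  S = 29
  Y = 46
  N = 113 − 29 + 6·46 = 360
Change in N: 360 − (-48) = 408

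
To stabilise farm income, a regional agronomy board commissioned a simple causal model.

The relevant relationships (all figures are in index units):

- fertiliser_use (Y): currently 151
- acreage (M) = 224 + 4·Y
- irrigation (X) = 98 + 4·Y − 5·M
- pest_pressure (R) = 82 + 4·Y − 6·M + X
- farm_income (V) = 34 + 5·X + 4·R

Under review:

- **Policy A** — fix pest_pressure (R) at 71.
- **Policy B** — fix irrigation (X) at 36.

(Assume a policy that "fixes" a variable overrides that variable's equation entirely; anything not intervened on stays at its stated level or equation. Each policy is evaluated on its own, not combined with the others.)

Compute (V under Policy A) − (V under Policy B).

Policy A (R := 71):
  Y = 151
  M = 224 + 4·151 = 828
  X = 98 + 4·151 − 5·828 = -3438
  R = 71
  V = 34 + 5·(-3438) + 4·71 = -16872
Policy B (X := 36):
  Y = 151
  M = 224 + 4·151 = 828
  X = 36
  R = 82 + 4·151 − 6·828 + 36 = -4246
  V = 34 + 5·36 + 4·(-4246) = -16770
V: -16872 − (-16770) = -102

-102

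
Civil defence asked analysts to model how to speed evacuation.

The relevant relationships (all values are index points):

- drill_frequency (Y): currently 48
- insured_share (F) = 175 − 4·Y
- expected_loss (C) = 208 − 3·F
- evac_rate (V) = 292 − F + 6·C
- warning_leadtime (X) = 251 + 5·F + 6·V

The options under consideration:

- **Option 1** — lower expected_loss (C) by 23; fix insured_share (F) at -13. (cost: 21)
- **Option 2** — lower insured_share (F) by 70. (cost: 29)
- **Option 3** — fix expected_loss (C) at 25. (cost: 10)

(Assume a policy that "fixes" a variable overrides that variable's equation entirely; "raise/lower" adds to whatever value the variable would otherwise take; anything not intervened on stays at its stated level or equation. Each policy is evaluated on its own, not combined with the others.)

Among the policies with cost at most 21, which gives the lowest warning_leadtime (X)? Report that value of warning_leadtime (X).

2920

Option 1 (C − 23, F := -13):
  Y = 48
  F = -13
  C = 208 − 3·(-13) (−23 from intervention) = 224
  V = 292 − (-13) + 6·224 = 1649
  X = 251 + 5·(-13) + 6·1649 = 10080
Option 3 (C := 25):
  Y = 48
  F = 175 − 4·48 = -17
  C = 25
  V = 292 − (-17) + 6·25 = 459
  X = 251 + 5·(-17) + 6·459 = 2920
Comparing — Option 1: X=10080, Option 3: X=2920. Lowest is 2920 (Option 3).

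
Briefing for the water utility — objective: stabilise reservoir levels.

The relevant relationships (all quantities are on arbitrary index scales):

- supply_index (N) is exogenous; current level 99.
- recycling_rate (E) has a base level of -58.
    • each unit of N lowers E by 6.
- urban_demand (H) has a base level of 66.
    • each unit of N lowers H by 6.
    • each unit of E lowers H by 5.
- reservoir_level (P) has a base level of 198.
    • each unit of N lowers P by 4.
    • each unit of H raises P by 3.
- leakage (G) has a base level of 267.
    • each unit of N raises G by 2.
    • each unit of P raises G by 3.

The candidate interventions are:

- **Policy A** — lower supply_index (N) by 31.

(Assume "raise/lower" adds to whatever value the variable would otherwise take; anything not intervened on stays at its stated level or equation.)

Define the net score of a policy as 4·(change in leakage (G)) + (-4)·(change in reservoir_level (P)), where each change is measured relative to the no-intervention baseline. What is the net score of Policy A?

-17112

Baseline:
  N = 99
  E = -58 − 6·99 = -652
  H = 66 − 6·99 − 5·(-652) = 2732
  P = 198 − 4·99 + 3·2732 = 7998
  G = 267 + 2·99 + 3·7998 = 24459
Policy A (N − 31):
  N = 99 − 31 = 68
  E = -58 − 6·68 = -466
  H = 66 − 6·68 − 5·(-466) = 1988
  P = 198 − 4·68 + 3·1988 = 5890
  G = 267 + 2·68 + 3·5890 = 18073
ΔG = 18073 − 24459 = -6386; ΔP = 5890 − 7998 = -2108
Score = 4·(-6386) + (-4)·(-2108) = -17112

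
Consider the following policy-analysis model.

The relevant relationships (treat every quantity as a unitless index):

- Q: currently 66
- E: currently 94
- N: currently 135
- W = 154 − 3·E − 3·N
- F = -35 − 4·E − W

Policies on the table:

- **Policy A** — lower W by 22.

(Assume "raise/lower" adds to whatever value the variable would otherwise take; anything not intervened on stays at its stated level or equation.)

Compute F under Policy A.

144

Policy A (W − 22):
  E = 94
  N = 135
  W = 154 − 3·94 − 3·135 (−22 from intervention) = -555
  F = -35 − 4·94 − (-555) = 144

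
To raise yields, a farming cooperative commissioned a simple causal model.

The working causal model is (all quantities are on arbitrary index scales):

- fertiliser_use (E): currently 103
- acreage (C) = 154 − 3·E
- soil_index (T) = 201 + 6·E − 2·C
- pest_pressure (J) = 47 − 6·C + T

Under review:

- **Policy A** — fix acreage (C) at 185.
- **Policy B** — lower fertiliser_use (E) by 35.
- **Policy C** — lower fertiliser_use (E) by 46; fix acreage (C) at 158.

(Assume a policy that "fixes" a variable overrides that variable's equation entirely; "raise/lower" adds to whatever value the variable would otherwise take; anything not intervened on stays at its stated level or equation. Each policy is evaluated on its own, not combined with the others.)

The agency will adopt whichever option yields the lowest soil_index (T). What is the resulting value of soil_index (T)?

227

Policy A (C := 185):
  E = 103
  C = 185
  T = 201 + 6·103 − 2·185 = 449
Policy B (E − 35):
  E = 103 − 35 = 68
  C = 154 − 3·68 = -50
  T = 201 + 6·68 − 2·(-50) = 709
Policy C (E − 46, C := 158):
  E = 103 − 46 = 57
  C = 158
  T = 201 + 6·57 − 2·158 = 227
Comparing — Policy A: T=449, Policy B: T=709, Policy C: T=227. Lowest is 227 (Policy C).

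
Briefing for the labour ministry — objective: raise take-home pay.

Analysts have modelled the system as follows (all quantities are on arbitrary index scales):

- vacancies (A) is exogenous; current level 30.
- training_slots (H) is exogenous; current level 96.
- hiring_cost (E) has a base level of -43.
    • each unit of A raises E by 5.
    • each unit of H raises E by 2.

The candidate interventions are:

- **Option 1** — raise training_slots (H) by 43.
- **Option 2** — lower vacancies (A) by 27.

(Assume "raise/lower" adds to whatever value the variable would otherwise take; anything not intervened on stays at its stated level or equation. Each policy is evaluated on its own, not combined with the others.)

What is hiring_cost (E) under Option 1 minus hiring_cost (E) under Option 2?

Option 1 (H + 43):
  A = 30
  H = 96 + 43 = 139
  E = -43 + 5·30 + 2·139 = 385
Option 2 (A − 27):
  A = 30 − 27 = 3
  H = 96
  E = -43 + 5·3 + 2·96 = 164
E: 385 − 164 = 221

221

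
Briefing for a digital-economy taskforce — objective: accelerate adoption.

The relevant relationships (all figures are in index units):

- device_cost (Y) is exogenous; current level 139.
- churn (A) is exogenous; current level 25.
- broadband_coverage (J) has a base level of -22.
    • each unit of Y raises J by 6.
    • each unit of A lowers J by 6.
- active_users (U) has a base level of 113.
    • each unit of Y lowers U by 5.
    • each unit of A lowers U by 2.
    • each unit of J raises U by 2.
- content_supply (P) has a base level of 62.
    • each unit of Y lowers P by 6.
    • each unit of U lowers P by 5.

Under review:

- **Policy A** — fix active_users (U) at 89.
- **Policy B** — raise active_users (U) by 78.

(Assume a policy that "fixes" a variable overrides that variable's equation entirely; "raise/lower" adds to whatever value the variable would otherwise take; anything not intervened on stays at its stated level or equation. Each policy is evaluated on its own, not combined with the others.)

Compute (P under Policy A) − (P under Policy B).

Policy A (U := 89):
  Y = 139
  A = 25
  J = -22 + 6·139 − 6·25 = 662
  U = 89
  P = 62 − 6·139 − 5·89 = -1217
Policy B (U + 78):
  Y = 139
  A = 25
  J = -22 + 6·139 − 6·25 = 662
  U = 113 − 5·139 − 2·25 + 2·662 (+78 from intervention) = 770
  P = 62 − 6·139 − 5·770 = -4622
P: -1217 − (-4622) = 3405

3405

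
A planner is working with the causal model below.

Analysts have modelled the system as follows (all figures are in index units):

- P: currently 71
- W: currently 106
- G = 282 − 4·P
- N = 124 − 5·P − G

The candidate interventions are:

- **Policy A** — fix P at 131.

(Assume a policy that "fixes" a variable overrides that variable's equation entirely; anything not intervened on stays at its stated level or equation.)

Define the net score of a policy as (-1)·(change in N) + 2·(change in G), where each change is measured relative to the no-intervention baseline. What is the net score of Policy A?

Baseline:
  P = 71
  G = 282 − 4·71 = -2
  N = 124 − 5·71 − (-2) = -229
Policy A (P := 131):
  P = 131
  G = 282 − 4·131 = -242
  N = 124 − 5·131 − (-242) = -289
ΔN = -289 − (-229) = -60; ΔG = -242 − (-2) = -240
Score = (-1)·(-60) + 2·(-240) = -420

-420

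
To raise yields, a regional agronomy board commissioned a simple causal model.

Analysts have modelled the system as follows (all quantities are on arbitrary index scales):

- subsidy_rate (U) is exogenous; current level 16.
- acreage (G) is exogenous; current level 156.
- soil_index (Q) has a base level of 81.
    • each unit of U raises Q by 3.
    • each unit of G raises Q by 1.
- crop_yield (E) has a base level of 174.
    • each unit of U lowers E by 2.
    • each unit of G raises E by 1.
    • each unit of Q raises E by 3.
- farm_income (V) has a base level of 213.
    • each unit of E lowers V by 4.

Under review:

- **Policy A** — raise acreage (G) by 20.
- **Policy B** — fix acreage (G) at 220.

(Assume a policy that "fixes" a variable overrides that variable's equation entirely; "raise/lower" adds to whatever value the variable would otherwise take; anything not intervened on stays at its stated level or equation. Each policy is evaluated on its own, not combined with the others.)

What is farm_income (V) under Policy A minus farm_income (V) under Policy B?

Policy A (G + 20):
  U = 16
  G = 156 + 20 = 176
  Q = 81 + 3·16 + 176 = 305
  E = 174 − 2·16 + 176 + 3·305 = 1233
  V = 213 − 4·1233 = -4719
Policy B (G := 220):
  U = 16
  G = 220
  Q = 81 + 3·16 + 220 = 349
  E = 174 − 2·16 + 220 + 3·349 = 1409
  V = 213 − 4·1409 = -5423
V: -4719 − (-5423) = 704

704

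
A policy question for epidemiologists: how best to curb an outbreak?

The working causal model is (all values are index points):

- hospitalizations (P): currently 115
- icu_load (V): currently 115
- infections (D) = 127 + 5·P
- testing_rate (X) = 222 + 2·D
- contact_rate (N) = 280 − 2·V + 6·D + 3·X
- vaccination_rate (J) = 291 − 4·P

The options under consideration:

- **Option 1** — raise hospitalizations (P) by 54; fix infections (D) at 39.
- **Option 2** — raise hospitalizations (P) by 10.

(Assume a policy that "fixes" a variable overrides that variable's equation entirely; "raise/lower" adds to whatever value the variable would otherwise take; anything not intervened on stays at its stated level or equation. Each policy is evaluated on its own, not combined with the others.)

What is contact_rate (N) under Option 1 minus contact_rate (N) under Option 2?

-8556

Option 1 (P + 54, D := 39):
  P = 115 + 54 = 169
  V = 115
  D = 39
  X = 222 + 2·39 = 300
  N = 280 − 2·115 + 6·39 + 3·300 = 1184
Option 2 (P + 10):
  P = 115 + 10 = 125
  V = 115
  D = 127 + 5·125 = 752
  X = 222 + 2·752 = 1726
  N = 280 − 2·115 + 6·752 + 3·1726 = 9740
N: 1184 − 9740 = -8556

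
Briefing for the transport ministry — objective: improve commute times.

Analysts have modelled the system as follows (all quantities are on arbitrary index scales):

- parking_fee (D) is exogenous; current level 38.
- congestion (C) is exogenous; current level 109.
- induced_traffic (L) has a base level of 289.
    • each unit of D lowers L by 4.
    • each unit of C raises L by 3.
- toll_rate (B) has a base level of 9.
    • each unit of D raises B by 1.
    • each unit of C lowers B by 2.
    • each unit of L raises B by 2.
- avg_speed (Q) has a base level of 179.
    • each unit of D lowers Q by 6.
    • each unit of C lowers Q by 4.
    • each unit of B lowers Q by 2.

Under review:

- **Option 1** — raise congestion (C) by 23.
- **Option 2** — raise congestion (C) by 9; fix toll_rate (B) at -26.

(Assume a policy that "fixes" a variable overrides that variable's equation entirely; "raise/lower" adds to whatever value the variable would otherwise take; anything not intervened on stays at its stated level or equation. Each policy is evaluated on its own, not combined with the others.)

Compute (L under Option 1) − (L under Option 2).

42

Option 1 (C + 23):
  D = 38
  C = 109 + 23 = 132
  L = 289 − 4·38 + 3·132 = 533
Option 2 (C + 9, B := -26):
  D = 38
  C = 109 + 9 = 118
  L = 289 − 4·38 + 3·118 = 491
L: 533 − 491 = 42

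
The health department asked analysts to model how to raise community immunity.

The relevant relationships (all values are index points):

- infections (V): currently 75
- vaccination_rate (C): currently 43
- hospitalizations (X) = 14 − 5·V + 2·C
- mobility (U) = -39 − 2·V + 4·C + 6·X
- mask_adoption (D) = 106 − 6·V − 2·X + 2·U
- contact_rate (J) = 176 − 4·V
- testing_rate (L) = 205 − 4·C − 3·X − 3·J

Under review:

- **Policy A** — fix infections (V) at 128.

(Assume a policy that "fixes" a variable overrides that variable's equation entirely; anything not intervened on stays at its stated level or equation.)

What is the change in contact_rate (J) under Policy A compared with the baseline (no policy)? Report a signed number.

Baseline:
  V = 75
  J = 176 − 4·75 = -124
Policy A (V := 128):
  V = 128
  J = 176 − 4·128 = -336
Change in J: -336 − (-124) = -212

-212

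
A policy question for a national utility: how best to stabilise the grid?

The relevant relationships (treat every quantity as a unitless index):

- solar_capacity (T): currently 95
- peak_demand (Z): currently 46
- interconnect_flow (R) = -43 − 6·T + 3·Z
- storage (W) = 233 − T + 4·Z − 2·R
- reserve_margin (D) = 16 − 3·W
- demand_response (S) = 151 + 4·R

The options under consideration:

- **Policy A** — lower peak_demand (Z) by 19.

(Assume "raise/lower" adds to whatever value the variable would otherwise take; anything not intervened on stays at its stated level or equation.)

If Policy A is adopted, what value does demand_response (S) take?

-1977

Policy A (Z − 19):
  T = 95
  Z = 46 − 19 = 27
  R = -43 − 6·95 + 3·27 = -532
  S = 151 + 4·(-532) = -1977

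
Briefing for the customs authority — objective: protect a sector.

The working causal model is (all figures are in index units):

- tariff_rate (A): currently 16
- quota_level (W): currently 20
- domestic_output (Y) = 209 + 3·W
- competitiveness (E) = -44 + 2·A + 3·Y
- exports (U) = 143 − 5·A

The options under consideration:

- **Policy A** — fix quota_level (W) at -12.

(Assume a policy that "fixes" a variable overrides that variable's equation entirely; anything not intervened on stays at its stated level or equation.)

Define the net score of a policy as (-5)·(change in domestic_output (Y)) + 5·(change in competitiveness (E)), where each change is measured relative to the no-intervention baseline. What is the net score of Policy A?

Baseline:
  A = 16
  W = 20
  Y = 209 + 3·20 = 269
  E = -44 + 2·16 + 3·269 = 795
Policy A (W := -12):
  A = 16
  W = -12
  Y = 209 + 3·(-12) = 173
  E = -44 + 2·16 + 3·173 = 507
ΔY = 173 − 269 = -96; ΔE = 507 − 795 = -288
Score = (-5)·(-96) + 5·(-288) = -960

-960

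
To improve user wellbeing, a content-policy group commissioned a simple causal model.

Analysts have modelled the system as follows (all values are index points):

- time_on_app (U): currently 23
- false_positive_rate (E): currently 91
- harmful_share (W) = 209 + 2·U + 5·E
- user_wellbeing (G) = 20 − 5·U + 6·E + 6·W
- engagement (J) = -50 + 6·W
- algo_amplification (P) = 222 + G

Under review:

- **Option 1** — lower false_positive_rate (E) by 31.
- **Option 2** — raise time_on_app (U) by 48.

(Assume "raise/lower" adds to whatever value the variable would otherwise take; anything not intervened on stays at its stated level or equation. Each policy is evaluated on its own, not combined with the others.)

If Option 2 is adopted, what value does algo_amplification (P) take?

5269

Option 2 (U + 48):
  U = 23 + 48 = 71
  E = 91
  W = 209 + 2·71 + 5·91 = 806
  G = 20 − 5·71 + 6·91 + 6·806 = 5047
  P = 222 + 5047 = 5269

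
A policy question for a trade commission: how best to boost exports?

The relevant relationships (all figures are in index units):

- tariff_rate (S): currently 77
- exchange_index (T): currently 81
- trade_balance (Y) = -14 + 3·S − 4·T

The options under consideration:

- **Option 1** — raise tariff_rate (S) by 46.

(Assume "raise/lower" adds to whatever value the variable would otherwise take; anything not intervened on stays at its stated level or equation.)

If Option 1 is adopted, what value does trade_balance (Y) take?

Option 1 (S + 46):
  S = 77 + 46 = 123
  T = 81
  Y = -14 + 3·123 − 4·81 = 31

31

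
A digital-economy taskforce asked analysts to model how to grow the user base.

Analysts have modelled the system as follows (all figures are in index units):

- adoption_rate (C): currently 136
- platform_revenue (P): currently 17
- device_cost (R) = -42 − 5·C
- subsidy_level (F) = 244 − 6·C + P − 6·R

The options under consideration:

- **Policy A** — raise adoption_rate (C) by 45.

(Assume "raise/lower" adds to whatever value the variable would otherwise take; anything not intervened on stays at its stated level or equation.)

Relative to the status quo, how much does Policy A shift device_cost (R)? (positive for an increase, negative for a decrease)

Baseline:
  C = 136
  R = -42 − 5·136 = -722
Policy A (C + 45):
  C = 136 + 45 = 181
  R = -42 − 5·181 = -947
Change in R: -947 − (-722) = -225

-225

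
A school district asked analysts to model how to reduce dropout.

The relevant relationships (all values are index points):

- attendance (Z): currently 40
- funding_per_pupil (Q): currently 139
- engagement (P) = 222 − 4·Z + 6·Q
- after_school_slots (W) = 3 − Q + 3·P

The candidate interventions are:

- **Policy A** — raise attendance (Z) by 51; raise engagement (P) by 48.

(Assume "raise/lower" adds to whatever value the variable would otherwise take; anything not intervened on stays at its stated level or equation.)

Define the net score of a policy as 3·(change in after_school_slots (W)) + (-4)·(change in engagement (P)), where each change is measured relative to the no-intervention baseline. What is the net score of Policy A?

-780

Baseline:
  Z = 40
  Q = 139
  P = 222 − 4·40 + 6·139 = 896
  W = 3 − 139 + 3·896 = 2552
Policy A (Z + 51, P + 48):
  Z = 40 + 51 = 91
  Q = 139
  P = 222 − 4·91 + 6·139 (+48 from intervention) = 740
  W = 3 − 139 + 3·740 = 2084
ΔW = 2084 − 2552 = -468; ΔP = 740 − 896 = -156
Score = 3·(-468) + (-4)·(-156) = -780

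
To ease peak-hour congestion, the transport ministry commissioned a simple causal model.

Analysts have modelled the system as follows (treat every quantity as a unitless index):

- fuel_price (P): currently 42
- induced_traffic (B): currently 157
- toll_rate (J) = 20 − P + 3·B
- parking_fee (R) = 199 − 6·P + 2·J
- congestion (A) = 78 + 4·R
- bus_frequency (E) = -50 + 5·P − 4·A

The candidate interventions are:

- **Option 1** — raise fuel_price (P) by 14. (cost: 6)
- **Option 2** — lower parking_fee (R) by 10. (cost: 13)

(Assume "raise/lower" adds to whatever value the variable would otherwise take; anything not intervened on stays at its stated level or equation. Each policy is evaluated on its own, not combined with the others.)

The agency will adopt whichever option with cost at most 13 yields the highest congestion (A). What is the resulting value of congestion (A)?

Option 1 (P + 14):
  P = 42 + 14 = 56
  B = 157
  J = 20 − 56 + 3·157 = 435
  R = 199 − 6·56 + 2·435 = 733
  A = 78 + 4·733 = 3010
Option 2 (R − 10):
  P = 42
  B = 157
  J = 20 − 42 + 3·157 = 449
  R = 199 − 6·42 + 2·449 (−10 from intervention) = 835
  A = 78 + 4·835 = 3418
Comparing — Option 1: A=3010, Option 2: A=3418. Highest is 3418 (Option 2).

3418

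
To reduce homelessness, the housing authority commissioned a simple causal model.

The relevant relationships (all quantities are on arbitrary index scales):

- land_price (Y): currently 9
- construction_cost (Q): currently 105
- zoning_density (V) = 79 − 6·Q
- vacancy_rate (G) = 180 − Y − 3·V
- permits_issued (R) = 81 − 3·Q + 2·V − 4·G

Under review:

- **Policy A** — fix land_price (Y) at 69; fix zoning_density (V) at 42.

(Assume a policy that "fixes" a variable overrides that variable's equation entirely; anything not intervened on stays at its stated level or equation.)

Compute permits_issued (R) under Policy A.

Policy A (Y := 69, V := 42):
  Y = 69
  Q = 105
  V = 42
  G = 180 − 69 − 3·42 = -15
  R = 81 − 3·105 + 2·42 − 4·(-15) = -90

-90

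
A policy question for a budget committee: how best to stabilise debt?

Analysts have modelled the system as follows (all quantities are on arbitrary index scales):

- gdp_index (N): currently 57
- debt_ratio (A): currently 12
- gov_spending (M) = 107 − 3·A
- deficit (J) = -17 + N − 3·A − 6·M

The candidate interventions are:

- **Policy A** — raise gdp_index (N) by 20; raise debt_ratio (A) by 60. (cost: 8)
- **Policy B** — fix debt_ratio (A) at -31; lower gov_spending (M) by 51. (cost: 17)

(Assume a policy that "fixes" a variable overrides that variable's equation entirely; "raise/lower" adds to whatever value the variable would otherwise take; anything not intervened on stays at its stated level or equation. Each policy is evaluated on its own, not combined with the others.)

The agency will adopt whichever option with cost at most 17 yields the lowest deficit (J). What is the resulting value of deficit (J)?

-761

Policy A (N + 20, A + 60):
  N = 57 + 20 = 77
  A = 12 + 60 = 72
  M = 107 − 3·72 = -109
  J = -17 + 77 − 3·72 − 6·(-109) = 498
Policy B (A := -31, M − 51):
  N = 57
  A = -31
  M = 107 − 3·(-31) (−51 from intervention) = 149
  J = -17 + 57 − 3·(-31) − 6·149 = -761
Comparing — Policy A: J=498, Policy B: J=-761. Lowest is -761 (Policy B).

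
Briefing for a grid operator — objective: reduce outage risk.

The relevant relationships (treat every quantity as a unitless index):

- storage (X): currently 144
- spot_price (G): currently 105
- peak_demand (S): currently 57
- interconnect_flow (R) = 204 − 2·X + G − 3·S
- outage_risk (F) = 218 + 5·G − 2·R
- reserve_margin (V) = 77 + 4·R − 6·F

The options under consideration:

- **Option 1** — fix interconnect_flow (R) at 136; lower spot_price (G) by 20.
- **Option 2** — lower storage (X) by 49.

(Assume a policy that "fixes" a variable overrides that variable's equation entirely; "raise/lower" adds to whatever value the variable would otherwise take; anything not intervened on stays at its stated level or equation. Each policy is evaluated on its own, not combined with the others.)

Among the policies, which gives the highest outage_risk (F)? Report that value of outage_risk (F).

847

Option 1 (R := 136, G − 20):
  X = 144
  G = 105 − 20 = 85
  S = 57
  R = 136
  F = 218 + 5·85 − 2·136 = 371
Option 2 (X − 49):
  X = 144 − 49 = 95
  G = 105
  S = 57
  R = 204 − 2·95 + 105 − 3·57 = -52
  F = 218 + 5·105 − 2·(-52) = 847
Comparing — Option 1: F=371, Option 2: F=847. Highest is 847 (Option 2).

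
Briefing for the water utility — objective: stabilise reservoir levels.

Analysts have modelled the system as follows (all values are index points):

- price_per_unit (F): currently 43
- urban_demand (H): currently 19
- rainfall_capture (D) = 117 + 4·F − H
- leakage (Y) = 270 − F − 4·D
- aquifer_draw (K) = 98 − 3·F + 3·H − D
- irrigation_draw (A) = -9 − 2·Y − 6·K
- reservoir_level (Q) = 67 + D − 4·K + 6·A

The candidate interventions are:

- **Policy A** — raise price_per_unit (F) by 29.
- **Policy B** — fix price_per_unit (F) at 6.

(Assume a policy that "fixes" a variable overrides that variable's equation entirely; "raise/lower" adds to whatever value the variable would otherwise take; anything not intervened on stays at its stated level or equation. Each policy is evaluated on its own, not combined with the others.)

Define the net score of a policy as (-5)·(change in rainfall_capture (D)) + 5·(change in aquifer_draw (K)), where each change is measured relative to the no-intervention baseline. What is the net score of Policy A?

Baseline:
  F = 43
  H = 19
  D = 117 + 4·43 − 19 = 270
  K = 98 − 3·43 + 3·19 − 270 = -244
Policy A (F + 29):
  F = 43 + 29 = 72
  H = 19
  D = 117 + 4·72 − 19 = 386
  K = 98 − 3·72 + 3·19 − 386 = -447
ΔD = 386 − 270 = 116; ΔK = -447 − (-244) = -203
Score = (-5)·116 + 5·(-203) = -1595

-1595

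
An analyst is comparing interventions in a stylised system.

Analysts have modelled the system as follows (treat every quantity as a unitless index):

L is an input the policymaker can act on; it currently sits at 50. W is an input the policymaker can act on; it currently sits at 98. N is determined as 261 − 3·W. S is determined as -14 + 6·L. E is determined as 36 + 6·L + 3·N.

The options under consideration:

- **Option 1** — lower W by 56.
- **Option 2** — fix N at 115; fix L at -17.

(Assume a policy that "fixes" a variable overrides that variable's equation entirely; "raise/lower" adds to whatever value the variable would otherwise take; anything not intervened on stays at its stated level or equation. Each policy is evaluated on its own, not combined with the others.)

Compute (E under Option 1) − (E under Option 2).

Option 1 (W − 56):
  L = 50
  W = 98 − 56 = 42
  N = 261 − 3·42 = 135
  E = 36 + 6·50 + 3·135 = 741
Option 2 (N := 115, L := -17):
  L = -17
  W = 98
  N = 115
  E = 36 + 6·(-17) + 3·115 = 279
E: 741 − 279 = 462

462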